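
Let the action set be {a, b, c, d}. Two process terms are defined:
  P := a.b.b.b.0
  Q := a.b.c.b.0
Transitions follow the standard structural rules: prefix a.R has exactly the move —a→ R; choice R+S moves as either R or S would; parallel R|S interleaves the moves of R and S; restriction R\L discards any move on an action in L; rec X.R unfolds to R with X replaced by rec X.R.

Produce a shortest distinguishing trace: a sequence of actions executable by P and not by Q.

abb

LTS(P): 5 reachable states
  s0 = a.b.b.b.0 has moves =a=> s1
  s1 = b.b.b.0 has moves =b=> s2
  s2 = b.b.0 has moves =b=> s3
  s3 = b.0 has moves =b=> s4
  s4 = 0 has moves ·
LTS(Q): 5 reachable states
  t0 = a.b.c.b.0 has moves =a=> t1
  t1 = b.c.b.0 has moves =b=> t2
  t2 = c.b.0 has moves =c=> t3
  t3 = b.0 has moves =b=> t4
  t4 = 0 has moves ·
Run σ = ⟨abb⟩ on P: start {s0}
  after a @ step 1: {s1}
  after b @ step 2: {s2}
  after b @ step 3: {s3}
  P completes σ.
Run σ = ⟨abb⟩ on Q: start {t0}
  after a @ step 1: {t1}
  after b @ step 2: {t2}
  after b @ step 3: ∅  — Q cannot continue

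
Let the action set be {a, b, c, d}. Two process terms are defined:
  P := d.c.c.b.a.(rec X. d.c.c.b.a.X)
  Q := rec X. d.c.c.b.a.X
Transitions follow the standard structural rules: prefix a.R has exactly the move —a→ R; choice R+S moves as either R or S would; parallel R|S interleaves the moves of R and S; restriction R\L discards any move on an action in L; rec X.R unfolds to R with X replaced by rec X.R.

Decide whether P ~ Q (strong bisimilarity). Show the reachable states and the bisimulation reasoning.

YES

LTS(P): 6 reachable states
  m0 = d.c.c.b.a.(rec X. d.c.c.b.a.X) | —d→ m1
  m1 = c.c.b.a.(rec X. d.c.c.b.a.X) | —c→ m2
  m2 = c.b.a.(rec X. d.c.c.b.a.X) | —c→ m3
  m3 = b.a.(rec X. d.c.c.b.a.X) | —b→ m4
  m4 = a.(rec X. d.c.c.b.a.X) | —a→ m5
  m5 = rec X. d.c.c.b.a.X | —d→ m1
LTS(Q): 5 reachable states
  n0 = rec X. d.c.c.b.a.X | —d→ n1
  n1 = c.c.b.a.(rec X. d.c.c.b.a.X) | —c→ n2
  n2 = c.b.a.(rec X. d.c.c.b.a.X) | —c→ n3
  n3 = b.a.(rec X. d.c.c.b.a.X) | —b→ n4
  n4 = a.(rec X. d.c.c.b.a.X) | —a→ n0
Bisimilarity quotient blocks:
  B0 = {m0, m5, n0}
  B1 = {m1, n1}
  B2 = {m2, n2}
  B3 = {m3, n3}
  B4 = {m4, n4}
m0 ∈ B0, n0 ∈ B0 → same block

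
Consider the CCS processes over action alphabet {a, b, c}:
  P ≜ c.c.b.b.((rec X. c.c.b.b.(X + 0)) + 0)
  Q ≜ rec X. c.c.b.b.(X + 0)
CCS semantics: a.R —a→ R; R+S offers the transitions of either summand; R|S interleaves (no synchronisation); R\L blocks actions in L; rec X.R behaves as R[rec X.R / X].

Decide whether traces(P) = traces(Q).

traces(P) = traces(Q)

Reachable graph of P (5 states):
  m0 = c.c.b.b.((rec X. c.c.b.b.(X + 0)) + 0) :: —c→ m1
  m1 = c.b.b.((rec X. c.c.b.b.(X + 0)) + 0) :: —c→ m2
  m2 = b.b.((rec X. c.c.b.b.(X + 0)) + 0) :: —b→ m3
  m3 = b.((rec X. c.c.b.b.(X + 0)) + 0) :: —b→ m4
  m4 = (rec X. c.c.b.b.(X + 0)) + 0 :: —c→ m1
Reachable graph of Q (5 states):
  n0 = rec X. c.c.b.b.(X + 0) :: —c→ n1
  n1 = c.b.b.((rec X. c.c.b.b.(X + 0)) + 0) :: —c→ n2
  n2 = b.b.((rec X. c.c.b.b.(X + 0)) + 0) :: —b→ n3
  n3 = b.((rec X. c.c.b.b.(X + 0)) + 0) :: —b→ n4
  n4 = (rec X. c.c.b.b.(X + 0)) + 0 :: —c→ n1
Bisimilarity quotient blocks:
  B0 = {m0, m4, n0, n4}
  B1 = {m1, n1}
  B2 = {m2, n2}
  B3 = {m3, n3}
m0 ∈ B0, n0 ∈ B0 → same block
Bisimilar ⇒ trace-equivalent.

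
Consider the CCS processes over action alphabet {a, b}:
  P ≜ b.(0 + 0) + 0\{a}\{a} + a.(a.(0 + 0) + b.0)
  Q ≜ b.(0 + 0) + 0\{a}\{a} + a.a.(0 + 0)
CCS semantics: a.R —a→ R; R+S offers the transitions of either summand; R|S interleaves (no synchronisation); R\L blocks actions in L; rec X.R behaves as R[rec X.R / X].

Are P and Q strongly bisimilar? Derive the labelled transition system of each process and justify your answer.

NO

P's transition system — 4 states:
  u0 = b.(0 + 0) + 0\{a}\{a} + a.(a.(0 + 0) + b.0) has moves =a=> u1, =b=> u2
  u1 = a.(0 + 0) + b.0 has moves =a=> u2, =b=> u3
  u2 = 0 + 0 has moves (no moves)
  u3 = 0 has moves (no moves)
Q's transition system — 3 states:
  v0 = b.(0 + 0) + 0\{a}\{a} + a.a.(0 + 0) has moves =a=> v1, =b=> v2
  v1 = a.(0 + 0) has moves =a=> v2
  v2 = 0 + 0 has moves (no moves)
Coarsest stable partition (strong bisimilarity classes):
  B0 = {u0}
  B1 = {u1}
  B2 = {u2, u3, v2}
  B3 = {v0}
  B4 = {v1}
u0 ∈ B0, v0 ∈ B3 → different blocks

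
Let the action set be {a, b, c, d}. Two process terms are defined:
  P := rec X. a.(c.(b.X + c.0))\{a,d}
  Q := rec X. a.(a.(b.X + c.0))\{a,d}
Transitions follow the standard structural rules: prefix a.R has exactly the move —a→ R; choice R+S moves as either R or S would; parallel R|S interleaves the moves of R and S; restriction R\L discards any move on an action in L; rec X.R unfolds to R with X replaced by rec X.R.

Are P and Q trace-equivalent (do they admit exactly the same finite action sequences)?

LTS(P): 5 reachable states
  p0 = rec X. a.(c.(b.X + c.0))\{a,d} → ··a··> p1
  p1 = (c.(b.(rec X. a.(c.(b.X + c.0))\{a,d}) + c.0))\{a,d} → ··c··> p2
  p2 = (b.(rec X. a.(c.(b.X + c.0))\{a,d}) + c.0)\{a,d} → ··b··> p3, ··c··> p4
  p3 = (rec X. a.(c.(b.X + c.0))\{a,d})\{a,d} → ·
  p4 = 0\{a,d} → ·
LTS(Q): 2 reachable states
  q0 = rec X. a.(a.(b.X + c.0))\{a,d} → ··a··> q1
  q1 = (a.(b.(rec X. a.(a.(b.X + c.0))\{a,d}) + c.0))\{a,d} → ·
Executing ac from P (initial set {p0}):
  after a @ step 1: {p1}
  after c @ step 2: {p2}
  — P admits the full trace.
Executing ac from Q (initial set {q0}):
  after a @ step 1: {q1}
  after c @ step 2: ∅ (Q stuck)

traces(P) ≠ traces(Q) — witness ⟨ac⟩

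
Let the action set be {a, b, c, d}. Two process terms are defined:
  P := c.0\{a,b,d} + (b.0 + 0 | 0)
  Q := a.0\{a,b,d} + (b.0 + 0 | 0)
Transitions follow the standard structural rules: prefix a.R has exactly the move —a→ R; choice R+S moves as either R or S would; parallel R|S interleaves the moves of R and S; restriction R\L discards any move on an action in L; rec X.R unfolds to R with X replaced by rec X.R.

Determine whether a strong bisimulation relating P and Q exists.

P's transition system — 3 states:
  u0 = c.0\{a,b,d} + (b.0 + 0 | 0) → —b→ u1, —c→ u2
  u1 = 0 → ·
  u2 = 0\{a,b,d} → ·
Q's transition system — 3 states:
  v0 = a.0\{a,b,d} + (b.0 + 0 | 0) → —a→ v1, —b→ v2
  v1 = 0\{a,b,d} → ·
  v2 = 0 → ·
Partition-refinement fixed point:
  B0 = {u0}
  B1 = {u1, u2, v1, v2}
  B2 = {v0}
u0 ∈ B0, v0 ∈ B2 → different blocks

P ≁ Q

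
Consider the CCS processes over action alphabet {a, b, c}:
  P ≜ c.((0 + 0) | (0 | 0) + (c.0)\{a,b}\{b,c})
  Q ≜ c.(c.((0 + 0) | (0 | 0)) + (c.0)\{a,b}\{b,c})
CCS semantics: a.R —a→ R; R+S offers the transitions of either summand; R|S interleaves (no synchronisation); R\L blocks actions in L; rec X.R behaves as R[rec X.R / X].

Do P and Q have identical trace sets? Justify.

LTS(P): 2 reachable states
  s0 = c.((0 + 0) | (0 | 0) + (c.0)\{a,b}\{b,c}) has moves —c→ s1
  s1 = (0 + 0) | (0 | 0) + (c.0)\{a,b}\{b,c} has moves (no moves)
LTS(Q): 3 reachable states
  t0 = c.(c.((0 + 0) | (0 | 0)) + (c.0)\{a,b}\{b,c}) has moves —c→ t1
  t1 = c.((0 + 0) | (0 | 0)) + (c.0)\{a,b}\{b,c} has moves —c→ t2
  t2 = (0 + 0) | (0 | 0) has moves (no moves)
Run σ = ⟨cc⟩ on Q: start {t0}
  step 1 (c): {t1}
  step 2 (c): {t2}
  ✓ Q
Run σ = ⟨cc⟩ on P: start {s0}
  step 1 (c): {s1}
  step 2 (c): ∅ (P stuck)

trace-distinct — witness ⟨cc⟩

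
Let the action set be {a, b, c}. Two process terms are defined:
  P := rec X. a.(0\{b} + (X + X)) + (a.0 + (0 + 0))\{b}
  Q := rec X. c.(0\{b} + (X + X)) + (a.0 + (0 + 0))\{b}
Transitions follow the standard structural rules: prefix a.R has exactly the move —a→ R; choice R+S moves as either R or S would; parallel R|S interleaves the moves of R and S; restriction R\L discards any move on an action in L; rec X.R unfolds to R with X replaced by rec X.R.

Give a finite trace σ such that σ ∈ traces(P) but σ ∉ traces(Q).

aa

P's transition system — 3 states:
  u0 = rec X. a.(0\{b} + (X + X)) + (a.0 + (0 + 0))\{b} ⊢ =a=> u1, =a=> u2
  u1 = 0\{b} ⊢ ∅
  u2 = 0\{b} + ((rec X. a.(0\{b} + (X + X)) + (a.0 + (0 + 0))\{b}) + (rec X. a.(0\{b} + (X + X)) + (a.0 + (0 + 0))\{b})) ⊢ =a=> u1, =a=> u2
Q's transition system — 3 states:
  v0 = rec X. c.(0\{b} + (X + X)) + (a.0 + (0 + 0))\{b} ⊢ =a=> v1, =c=> v2
  v1 = 0\{b} ⊢ ∅
  v2 = 0\{b} + ((rec X. c.(0\{b} + (X + X)) + (a.0 + (0 + 0))\{b}) + (rec X. c.(0\{b} + (X + X)) + (a.0 + (0 + 0))\{b})) ⊢ =a=> v1, =c=> v2
Run σ = ⟨aa⟩ on P: start {u0}
  [1] a ⇒ {u1, u2}
  [2] a ⇒ {u1, u2}
  — P admits the full trace.
Run σ = ⟨aa⟩ on Q: start {v0}
  [1] a ⇒ {v1}
  [2] a ⇒ no successor for Q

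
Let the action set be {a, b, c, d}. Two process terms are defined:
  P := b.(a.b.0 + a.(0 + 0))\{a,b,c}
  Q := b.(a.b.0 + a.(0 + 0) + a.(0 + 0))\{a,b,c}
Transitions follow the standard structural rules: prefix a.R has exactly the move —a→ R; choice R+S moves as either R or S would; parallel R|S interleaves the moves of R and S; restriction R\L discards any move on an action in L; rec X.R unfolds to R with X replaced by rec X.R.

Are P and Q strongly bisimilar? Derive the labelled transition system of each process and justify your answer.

LTS(P): 2 reachable states
  m0 = b.(a.b.0 + a.(0 + 0))\{a,b,c} → -b-> m1
  m1 = (a.b.0 + a.(0 + 0))\{a,b,c} → deadlocked
LTS(Q): 2 reachable states
  n0 = b.(a.b.0 + a.(0 + 0) + a.(0 + 0))\{a,b,c} → -b-> n1
  n1 = (a.b.0 + a.(0 + 0) + a.(0 + 0))\{a,b,c} → deadlocked
Bisimilarity quotient blocks:
  B0 = {m0, n0}
  B1 = {m1, n1}
m0 ∈ B0, n0 ∈ B0 → same block

P ~ Q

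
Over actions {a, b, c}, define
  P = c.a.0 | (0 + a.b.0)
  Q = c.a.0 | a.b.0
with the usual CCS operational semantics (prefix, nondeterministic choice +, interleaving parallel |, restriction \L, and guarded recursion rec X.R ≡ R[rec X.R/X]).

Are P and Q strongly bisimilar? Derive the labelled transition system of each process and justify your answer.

LTS(P): 9 reachable states
  p0 = c.a.0 | (0 + a.b.0) ⊢ --a--▸ p1, --c--▸ p2
  p1 = c.a.0 | b.0 ⊢ --b--▸ p3, --c--▸ p4
  p2 = a.0 | (0 + a.b.0) ⊢ --a--▸ p4, --a--▸ p5
  p3 = c.a.0 | 0 ⊢ --c--▸ p6
  p4 = a.0 | b.0 ⊢ --a--▸ p7, --b--▸ p6
  p5 = 0 | (0 + a.b.0) ⊢ --a--▸ p7
  p6 = a.0 | 0 ⊢ --a--▸ p8
  p7 = 0 | b.0 ⊢ --b--▸ p8
  p8 = 0 | 0 ⊢ stopped
LTS(Q): 9 reachable states
  q0 = c.a.0 | a.b.0 ⊢ --a--▸ q1, --c--▸ q2
  q1 = c.a.0 | b.0 ⊢ --b--▸ q3, --c--▸ q4
  q2 = a.0 | a.b.0 ⊢ --a--▸ q4, --a--▸ q5
  q3 = c.a.0 | 0 ⊢ --c--▸ q6
  q4 = a.0 | b.0 ⊢ --a--▸ q7, --b--▸ q6
  q5 = 0 | a.b.0 ⊢ --a--▸ q7
  q6 = a.0 | 0 ⊢ --a--▸ q8
  q7 = 0 | b.0 ⊢ --b--▸ q8
  q8 = 0 | 0 ⊢ stopped
Partition-refinement fixed point:
  B0 = {p0, q0}
  B1 = {p2, q2}
  B2 = {p4, q4}
  B3 = {p7, q7}
  B4 = {p8, q8}
  B5 = {p6, q6}
  B6 = {p5, q5}
  B7 = {p1, q1}
  B8 = {p3, q3}
p0 ∈ B0, q0 ∈ B0 → same block

P ~ Q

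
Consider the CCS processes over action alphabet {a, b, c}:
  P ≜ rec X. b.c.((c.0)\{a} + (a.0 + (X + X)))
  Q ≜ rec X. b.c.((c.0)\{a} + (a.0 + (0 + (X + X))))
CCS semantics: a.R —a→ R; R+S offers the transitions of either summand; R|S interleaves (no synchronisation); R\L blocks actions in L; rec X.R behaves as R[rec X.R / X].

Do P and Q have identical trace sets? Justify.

trace-equivalent

LTS(P): 5 reachable states
  u0 = rec X. b.c.((c.0)\{a} + (a.0 + (X + X))) :: --b--▸ u1
  u1 = c.((c.0)\{a} + (a.0 + ((rec X. b.c.((c.0)\{a} + (a.0 + (X + X)))) + (rec X. b.c.((c.0)\{a} + (a.0 + (X + X))))))) :: --c--▸ u2
  u2 = (c.0)\{a} + (a.0 + ((rec X. b.c.((c.0)\{a} + (a.0 + (X + X)))) + (rec X. b.c.((c.0)\{a} + (a.0 + (X + X)))))) :: --a--▸ u3, --b--▸ u1, --c--▸ u4
  u3 = 0 :: ∅
  u4 = 0\{a} :: ∅
LTS(Q): 5 reachable states
  v0 = rec X. b.c.((c.0)\{a} + (a.0 + (0 + (X + X)))) :: --b--▸ v1
  v1 = c.((c.0)\{a} + (a.0 + (0 + ((rec X. b.c.((c.0)\{a} + (a.0 + (0 + (X + X))))) + (rec X. b.c.((c.0)\{a} + (a.0 + (0 + (X + X))))))))) :: --c--▸ v2
  v2 = (c.0)\{a} + (a.0 + (0 + ((rec X. b.c.((c.0)\{a} + (a.0 + (0 + (X + X))))) + (rec X. b.c.((c.0)\{a} + (a.0 + (0 + (X + X)))))))) :: --a--▸ v3, --b--▸ v1, --c--▸ v4
  v3 = 0 :: ∅
  v4 = 0\{a} :: ∅
Coarsest stable partition (strong bisimilarity classes):
  B0 = {u0, v0}
  B1 = {u1, v1}
  B2 = {u2, v2}
  B3 = {u3, u4, v3, v4}
u0 ∈ B0, v0 ∈ B0 → same block
Bisimilar ⇒ trace-equivalent.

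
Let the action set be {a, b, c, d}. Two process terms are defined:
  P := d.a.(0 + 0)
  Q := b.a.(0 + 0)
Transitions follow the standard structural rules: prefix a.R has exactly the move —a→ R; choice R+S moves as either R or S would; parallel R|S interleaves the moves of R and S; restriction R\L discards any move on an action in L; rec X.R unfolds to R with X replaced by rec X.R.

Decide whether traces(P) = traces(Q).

LTS(P): 3 reachable states
  m0 = d.a.(0 + 0) has moves ··d··> m1
  m1 = a.(0 + 0) has moves ··a··> m2
  m2 = 0 + 0 has moves ∅
LTS(Q): 3 reachable states
  n0 = b.a.(0 + 0) has moves ··b··> n1
  n1 = a.(0 + 0) has moves ··a··> n2
  n2 = 0 + 0 has moves ∅
Trace ⟨d⟩ through P, begin at {m0}:
  [1] d ⇒ {m1}
  P completes σ.
Trace ⟨d⟩ through Q, begin at {n0}:
  [1] d ⇒ ∅ (Q stuck)

traces(P) ≠ traces(Q) — witness ⟨d⟩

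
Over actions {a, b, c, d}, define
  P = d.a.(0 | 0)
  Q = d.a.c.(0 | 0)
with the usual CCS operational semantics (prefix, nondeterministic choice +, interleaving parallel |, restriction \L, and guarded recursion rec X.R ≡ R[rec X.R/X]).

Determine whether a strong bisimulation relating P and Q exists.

P's transition system — 3 states:
  s0 = d.a.(0 | 0) | ··d··> s1
  s1 = a.(0 | 0) | ··a··> s2
  s2 = 0 | 0 | deadlocked
Q's transition system — 4 states:
  t0 = d.a.c.(0 | 0) | ··d··> t1
  t1 = a.c.(0 | 0) | ··a··> t2
  t2 = c.(0 | 0) | ··c··> t3
  t3 = 0 | 0 | deadlocked
Coarsest stable partition (strong bisimilarity classes):
  B0 = {s0}
  B1 = {s1}
  B2 = {s2, t3}
  B3 = {t0}
  B4 = {t1}
  B5 = {t2}
s0 ∈ B0, t0 ∈ B3 → different blocks

P ≁ Q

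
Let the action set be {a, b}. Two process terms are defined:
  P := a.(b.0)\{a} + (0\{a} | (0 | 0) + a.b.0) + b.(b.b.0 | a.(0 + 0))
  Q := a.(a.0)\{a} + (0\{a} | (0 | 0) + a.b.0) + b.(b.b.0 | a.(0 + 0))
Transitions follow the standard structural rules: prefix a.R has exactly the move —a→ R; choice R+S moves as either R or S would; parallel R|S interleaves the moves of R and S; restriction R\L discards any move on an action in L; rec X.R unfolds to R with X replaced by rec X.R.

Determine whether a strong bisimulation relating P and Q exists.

Reachable graph of P (11 states):
  m0 = a.(b.0)\{a} + (0\{a} | (0 | 0) + a.b.0) + b.(b.b.0 | a.(0 + 0)) has moves =a=> m1, =a=> m2, =b=> m3
  m1 = (b.0)\{a} has moves =b=> m4
  m2 = b.0 has moves =b=> m5
  m3 = b.b.0 | a.(0 + 0) has moves =a=> m6, =b=> m7
  m4 = 0\{a} has moves ∅
  m5 = 0 has moves ∅
  m6 = b.b.0 | (0 + 0) has moves =b=> m8
  m7 = b.0 | a.(0 + 0) has moves =a=> m8, =b=> m9
  m8 = b.0 | (0 + 0) has moves =b=> m10
  m9 = 0 | a.(0 + 0) has moves =a=> m10
  m10 = 0 | (0 + 0) has moves ∅
Reachable graph of Q (10 states):
  n0 = a.(a.0)\{a} + (0\{a} | (0 | 0) + a.b.0) + b.(b.b.0 | a.(0 + 0)) has moves =a=> n1, =a=> n2, =b=> n3
  n1 = (a.0)\{a} has moves ∅
  n2 = b.0 has moves =b=> n4
  n3 = b.b.0 | a.(0 + 0) has moves =a=> n5, =b=> n6
  n4 = 0 has moves ∅
  n5 = b.b.0 | (0 + 0) has moves =b=> n7
  n6 = b.0 | a.(0 + 0) has moves =a=> n7, =b=> n8
  n7 = b.0 | (0 + 0) has moves =b=> n9
  n8 = 0 | a.(0 + 0) has moves =a=> n9
  n9 = 0 | (0 + 0) has moves ∅
Bisimilarity quotient blocks:
  B0 = {m0}
  B1 = {m1, m2, m8, n2, n7}
  B2 = {m10, m4, m5, n1, n4, n9}
  B3 = {m3, n3}
  B4 = {m7, n6}
  B5 = {m9, n8}
  B6 = {m6, n5}
  B7 = {n0}
m0 ∈ B0, n0 ∈ B7 → different blocks

P ≁ Q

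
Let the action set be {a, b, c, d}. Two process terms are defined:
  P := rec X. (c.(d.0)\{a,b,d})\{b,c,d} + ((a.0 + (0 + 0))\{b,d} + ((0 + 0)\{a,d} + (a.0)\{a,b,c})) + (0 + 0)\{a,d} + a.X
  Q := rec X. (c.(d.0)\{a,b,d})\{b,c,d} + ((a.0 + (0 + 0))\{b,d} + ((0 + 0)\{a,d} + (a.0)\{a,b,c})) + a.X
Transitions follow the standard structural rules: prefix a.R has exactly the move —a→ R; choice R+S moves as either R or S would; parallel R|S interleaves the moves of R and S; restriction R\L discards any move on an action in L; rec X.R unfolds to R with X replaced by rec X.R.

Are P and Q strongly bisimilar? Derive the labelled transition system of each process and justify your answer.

Reachable graph of P (2 states):
  p0 = rec X. (c.(d.0)\{a,b,d})\{b,c,d} + ((a.0 + (0 + 0))\{b,d} + ((0 + 0)\{a,d} + (a.0)\{a,b,c})) + (0 + 0)\{a,d} + a.X ⊢ —a→ p0, —a→ p1
  p1 = 0\{b,d} ⊢ ·
Reachable graph of Q (2 states):
  q0 = rec X. (c.(d.0)\{a,b,d})\{b,c,d} + ((a.0 + (0 + 0))\{b,d} + ((0 + 0)\{a,d} + (a.0)\{a,b,c})) + a.X ⊢ —a→ q0, —a→ q1
  q1 = 0\{b,d} ⊢ ·
Bisimilarity quotient blocks:
  B0 = {p0, q0}
  B1 = {p1, q1}
p0 ∈ B0, q0 ∈ B0 → same block

YES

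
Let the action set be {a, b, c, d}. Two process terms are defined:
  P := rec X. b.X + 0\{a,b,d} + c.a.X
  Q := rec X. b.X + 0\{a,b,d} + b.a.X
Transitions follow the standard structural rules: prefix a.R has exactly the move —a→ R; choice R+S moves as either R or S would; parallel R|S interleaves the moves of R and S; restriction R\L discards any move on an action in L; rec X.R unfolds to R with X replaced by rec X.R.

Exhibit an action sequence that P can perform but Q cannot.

c

Reachable graph of P (2 states):
  s0 = rec X. b.X + 0\{a,b,d} + c.a.X ⊢ --b--▸ s0, --c--▸ s1
  s1 = a.(rec X. b.X + 0\{a,b,d} + c.a.X) ⊢ --a--▸ s0
Reachable graph of Q (2 states):
  t0 = rec X. b.X + 0\{a,b,d} + b.a.X ⊢ --b--▸ t0, --b--▸ t1
  t1 = a.(rec X. b.X + 0\{a,b,d} + b.a.X) ⊢ --a--▸ t0
Trace ⟨c⟩ through P, begin at {s0}:
  [1] c ⇒ {s1}
  ✓ P
Trace ⟨c⟩ through Q, begin at {t0}:
  [1] c ⇒ ∅  — Q cannot continue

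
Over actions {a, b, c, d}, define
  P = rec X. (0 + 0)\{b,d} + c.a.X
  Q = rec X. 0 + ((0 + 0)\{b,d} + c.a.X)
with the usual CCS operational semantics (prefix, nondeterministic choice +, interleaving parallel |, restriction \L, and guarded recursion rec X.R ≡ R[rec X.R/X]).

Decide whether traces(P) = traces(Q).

Reachable graph of P (2 states):
  u0 = rec X. (0 + 0)\{b,d} + c.a.X :: ··c··> u1
  u1 = a.(rec X. (0 + 0)\{b,d} + c.a.X) :: ··a··> u0
Reachable graph of Q (2 states):
  v0 = rec X. 0 + ((0 + 0)\{b,d} + c.a.X) :: ··c··> v1
  v1 = a.(rec X. 0 + ((0 + 0)\{b,d} + c.a.X)) :: ··a··> v0
Partition-refinement fixed point:
  B0 = {u0, v0}
  B1 = {u1, v1}
u0 ∈ B0, v0 ∈ B0 → same block
Bisimilar ⇒ trace-equivalent.

traces(P) = traces(Q)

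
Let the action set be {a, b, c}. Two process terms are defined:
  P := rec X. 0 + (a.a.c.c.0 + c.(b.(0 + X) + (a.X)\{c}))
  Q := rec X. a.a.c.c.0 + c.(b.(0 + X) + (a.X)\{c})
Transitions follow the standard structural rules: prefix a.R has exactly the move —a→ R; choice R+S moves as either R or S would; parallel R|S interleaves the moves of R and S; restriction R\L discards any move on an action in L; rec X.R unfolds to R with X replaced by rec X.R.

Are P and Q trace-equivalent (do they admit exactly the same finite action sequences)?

traces(P) = traces(Q)

LTS(P): 10 reachable states
  u0 = rec X. 0 + (a.a.c.c.0 + c.(b.(0 + X) + (a.X)\{c})) → ··a··> u1, ··c··> u2
  u1 = a.c.c.0 → ··a··> u3
  u2 = b.(0 + (rec X. 0 + (a.a.c.c.0 + c.(b.(0 + X) + (a.X)\{c})))) + (a.(rec X. 0 + (a.a.c.c.0 + c.(b.(0 + X) + (a.X)\{c}))))\{c} → ··a··> u4, ··b··> u5
  u3 = c.c.0 → ··c··> u6
  u4 = (rec X. 0 + (a.a.c.c.0 + c.(b.(0 + X) + (a.X)\{c})))\{c} → ··a··> u7
  u5 = 0 + (rec X. 0 + (a.a.c.c.0 + c.(b.(0 + X) + (a.X)\{c}))) → ··a··> u1, ··c··> u2
  u6 = c.0 → ··c··> u8
  u7 = (a.c.c.0)\{c} → ··a··> u9
  u8 = 0 → (no moves)
  u9 = (c.c.0)\{c} → (no moves)
LTS(Q): 10 reachable states
  v0 = rec X. a.a.c.c.0 + c.(b.(0 + X) + (a.X)\{c}) → ··a··> v1, ··c··> v2
  v1 = a.c.c.0 → ··a··> v3
  v2 = b.(0 + (rec X. a.a.c.c.0 + c.(b.(0 + X) + (a.X)\{c}))) + (a.(rec X. a.a.c.c.0 + c.(b.(0 + X) + (a.X)\{c})))\{c} → ··a··> v4, ··b··> v5
  v3 = c.c.0 → ··c··> v6
  v4 = (rec X. a.a.c.c.0 + c.(b.(0 + X) + (a.X)\{c}))\{c} → ··a··> v7
  v5 = 0 + (rec X. a.a.c.c.0 + c.(b.(0 + X) + (a.X)\{c})) → ··a··> v1, ··c··> v2
  v6 = c.0 → ··c··> v8
  v7 = (a.c.c.0)\{c} → ··a··> v9
  v8 = 0 → (no moves)
  v9 = (c.c.0)\{c} → (no moves)
Coarsest stable partition (strong bisimilarity classes):
  B0 = {u0, u5, v0, v5}
  B1 = {u2, v2}
  B2 = {u4, v4}
  B3 = {u7, v7}
  B4 = {u8, u9, v8, v9}
  B5 = {u1, v1}
  B6 = {u3, v3}
  B7 = {u6, v6}
u0 ∈ B0, v0 ∈ B0 → same block
Bisimilar ⇒ trace-equivalent.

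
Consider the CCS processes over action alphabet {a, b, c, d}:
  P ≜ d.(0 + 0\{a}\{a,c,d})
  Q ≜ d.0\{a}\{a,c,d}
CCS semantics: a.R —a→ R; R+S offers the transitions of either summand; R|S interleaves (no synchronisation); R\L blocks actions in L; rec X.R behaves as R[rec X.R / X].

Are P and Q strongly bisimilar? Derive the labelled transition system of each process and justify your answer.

P ~ Q

LTS(P): 2 reachable states
  p0 = d.(0 + 0\{a}\{a,c,d}) → =d=> p1
  p1 = 0 + 0\{a}\{a,c,d} → deadlocked
LTS(Q): 2 reachable states
  q0 = d.0\{a}\{a,c,d} → =d=> q1
  q1 = 0\{a}\{a,c,d} → deadlocked
Bisimilarity quotient blocks:
  B0 = {p0, q0}
  B1 = {p1, q1}
p0 ∈ B0, q0 ∈ B0 → same block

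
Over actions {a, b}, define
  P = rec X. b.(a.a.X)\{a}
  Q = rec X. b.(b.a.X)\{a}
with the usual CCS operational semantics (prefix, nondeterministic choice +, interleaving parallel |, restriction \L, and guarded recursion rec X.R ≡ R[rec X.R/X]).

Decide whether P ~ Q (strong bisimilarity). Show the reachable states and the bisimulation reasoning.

NO

Reachable graph of P (2 states):
  m0 = rec X. b.(a.a.X)\{a} ⊢ -b-> m1
  m1 = (a.a.(rec X. b.(a.a.X)\{a}))\{a} ⊢ ·
Reachable graph of Q (3 states):
  n0 = rec X. b.(b.a.X)\{a} ⊢ -b-> n1
  n1 = (b.a.(rec X. b.(b.a.X)\{a}))\{a} ⊢ -b-> n2
  n2 = (a.(rec X. b.(b.a.X)\{a}))\{a} ⊢ ·
Coarsest stable partition (strong bisimilarity classes):
  B0 = {m0, n1}
  B1 = {m1, n2}
  B2 = {n0}
m0 ∈ B0, n0 ∈ B2 → different blocks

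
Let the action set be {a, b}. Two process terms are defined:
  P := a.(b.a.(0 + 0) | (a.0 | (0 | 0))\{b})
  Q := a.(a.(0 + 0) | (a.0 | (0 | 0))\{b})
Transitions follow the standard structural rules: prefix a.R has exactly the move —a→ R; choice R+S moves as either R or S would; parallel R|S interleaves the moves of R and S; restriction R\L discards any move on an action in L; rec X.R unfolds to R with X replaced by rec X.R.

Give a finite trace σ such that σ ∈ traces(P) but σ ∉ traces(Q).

ab

Reachable graph of P (7 states):
  p0 = a.(b.a.(0 + 0) | (a.0 | (0 | 0))\{b}) has moves --a--▸ p1
  p1 = b.a.(0 + 0) | (a.0 | (0 | 0))\{b} has moves --a--▸ p2, --b--▸ p3
  p2 = b.a.(0 + 0) | (0 | (0 | 0))\{b} has moves --b--▸ p4
  p3 = a.(0 + 0) | (a.0 | (0 | 0))\{b} has moves --a--▸ p4, --a--▸ p5
  p4 = a.(0 + 0) | (0 | (0 | 0))\{b} has moves --a--▸ p6
  p5 = (0 + 0) | (a.0 | (0 | 0))\{b} has moves --a--▸ p6
  p6 = (0 + 0) | (0 | (0 | 0))\{b} has moves deadlocked
Reachable graph of Q (5 states):
  q0 = a.(a.(0 + 0) | (a.0 | (0 | 0))\{b}) has moves --a--▸ q1
  q1 = a.(0 + 0) | (a.0 | (0 | 0))\{b} has moves --a--▸ q2, --a--▸ q3
  q2 = (0 + 0) | (a.0 | (0 | 0))\{b} has moves --a--▸ q4
  q3 = a.(0 + 0) | (0 | (0 | 0))\{b} has moves --a--▸ q4
  q4 = (0 + 0) | (0 | (0 | 0))\{b} has moves deadlocked
Executing ab from P (initial set {p0}):
  after a @ step 1: {p1}
  after b @ step 2: {p3}
  P completes σ.
Executing ab from Q (initial set {q0}):
  after a @ step 1: {q1}
  after b @ step 2: ∅ (Q stuck)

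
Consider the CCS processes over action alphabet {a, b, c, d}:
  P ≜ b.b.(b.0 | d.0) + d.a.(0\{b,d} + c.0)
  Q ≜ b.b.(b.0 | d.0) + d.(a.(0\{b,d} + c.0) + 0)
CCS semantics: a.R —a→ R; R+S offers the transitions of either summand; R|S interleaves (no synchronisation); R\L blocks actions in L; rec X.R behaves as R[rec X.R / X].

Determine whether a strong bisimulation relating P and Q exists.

P ~ Q

P's transition system — 9 states:
  p0 = b.b.(b.0 | d.0) + d.a.(0\{b,d} + c.0) :: —b→ p1, —d→ p2
  p1 = b.(b.0 | d.0) :: —b→ p3
  p2 = a.(0\{b,d} + c.0) :: —a→ p4
  p3 = b.0 | d.0 :: —b→ p5, —d→ p6
  p4 = 0\{b,d} + c.0 :: —c→ p7
  p5 = 0 | d.0 :: —d→ p8
  p6 = b.0 | 0 :: —b→ p8
  p7 = 0 :: ∅
  p8 = 0 | 0 :: ∅
Q's transition system — 9 states:
  q0 = b.b.(b.0 | d.0) + d.(a.(0\{b,d} + c.0) + 0) :: —b→ q1, —d→ q2
  q1 = b.(b.0 | d.0) :: —b→ q3
  q2 = a.(0\{b,d} + c.0) + 0 :: —a→ q4
  q3 = b.0 | d.0 :: —b→ q5, —d→ q6
  q4 = 0\{b,d} + c.0 :: —c→ q7
  q5 = 0 | d.0 :: —d→ q8
  q6 = b.0 | 0 :: —b→ q8
  q7 = 0 :: ∅
  q8 = 0 | 0 :: ∅
Coarsest stable partition (strong bisimilarity classes):
  B0 = {p0, q0}
  B1 = {p2, q2}
  B2 = {p4, q4}
  B3 = {p7, p8, q7, q8}
  B4 = {p1, q1}
  B5 = {p3, q3}
  B6 = {p6, q6}
  B7 = {p5, q5}
p0 ∈ B0, q0 ∈ B0 → same block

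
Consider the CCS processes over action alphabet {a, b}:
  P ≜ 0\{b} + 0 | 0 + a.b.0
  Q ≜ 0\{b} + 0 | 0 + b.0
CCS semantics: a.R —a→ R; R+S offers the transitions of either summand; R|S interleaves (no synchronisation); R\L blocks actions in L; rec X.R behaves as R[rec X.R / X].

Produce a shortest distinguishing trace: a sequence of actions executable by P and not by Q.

Reachable graph of P (3 states):
  p0 = 0\{b} + 0 | 0 + a.b.0 has moves —a→ p1
  p1 = b.0 has moves —b→ p2
  p2 = 0 has moves (no moves)
Reachable graph of Q (2 states):
  q0 = 0\{b} + 0 | 0 + b.0 has moves —b→ q1
  q1 = 0 has moves (no moves)
Trace ⟨a⟩ through P, begin at {p0}:
  after a @ step 1: {p1}
  — P admits the full trace.
Trace ⟨a⟩ through Q, begin at {q0}:
  after a @ step 1: ∅ (Q stuck)

a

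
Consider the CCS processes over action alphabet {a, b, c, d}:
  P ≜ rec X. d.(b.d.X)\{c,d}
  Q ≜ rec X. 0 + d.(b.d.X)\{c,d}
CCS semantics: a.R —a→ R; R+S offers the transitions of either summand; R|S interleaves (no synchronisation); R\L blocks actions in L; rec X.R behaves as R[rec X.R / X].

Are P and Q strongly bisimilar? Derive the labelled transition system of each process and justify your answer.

P ~ Q

P's transition system — 3 states:
  p0 = rec X. d.(b.d.X)\{c,d} → ··d··> p1
  p1 = (b.d.(rec X. d.(b.d.X)\{c,d}))\{c,d} → ··b··> p2
  p2 = (d.(rec X. d.(b.d.X)\{c,d}))\{c,d} → ∅
Q's transition system — 3 states:
  q0 = rec X. 0 + d.(b.d.X)\{c,d} → ··d··> q1
  q1 = (b.d.(rec X. 0 + d.(b.d.X)\{c,d}))\{c,d} → ··b··> q2
  q2 = (d.(rec X. 0 + d.(b.d.X)\{c,d}))\{c,d} → ∅
Coarsest stable partition (strong bisimilarity classes):
  B0 = {p0, q0}
  B1 = {p1, q1}
  B2 = {p2, q2}
p0 ∈ B0, q0 ∈ B0 → same block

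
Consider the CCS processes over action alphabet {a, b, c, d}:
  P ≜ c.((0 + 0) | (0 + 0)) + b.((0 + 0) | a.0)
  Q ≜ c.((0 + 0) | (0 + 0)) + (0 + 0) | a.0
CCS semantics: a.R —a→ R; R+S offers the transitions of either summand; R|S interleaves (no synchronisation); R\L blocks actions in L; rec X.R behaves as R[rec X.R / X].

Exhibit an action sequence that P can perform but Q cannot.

b

P's transition system — 4 states:
  s0 = c.((0 + 0) | (0 + 0)) + b.((0 + 0) | a.0) :: ··b··> s1, ··c··> s2
  s1 = (0 + 0) | a.0 :: ··a··> s3
  s2 = (0 + 0) | (0 + 0) :: ·
  s3 = (0 + 0) | 0 :: ·
Q's transition system — 3 states:
  t0 = c.((0 + 0) | (0 + 0)) + (0 + 0) | a.0 :: ··a··> t1, ··c··> t2
  t1 = (0 + 0) | 0 :: ·
  t2 = (0 + 0) | (0 + 0) :: ·
Trace ⟨b⟩ through P, begin at {s0}:
  after b @ step 1: {s1}
  P completes σ.
Trace ⟨b⟩ through Q, begin at {t0}:
  after b @ step 1: ∅  — Q cannot continue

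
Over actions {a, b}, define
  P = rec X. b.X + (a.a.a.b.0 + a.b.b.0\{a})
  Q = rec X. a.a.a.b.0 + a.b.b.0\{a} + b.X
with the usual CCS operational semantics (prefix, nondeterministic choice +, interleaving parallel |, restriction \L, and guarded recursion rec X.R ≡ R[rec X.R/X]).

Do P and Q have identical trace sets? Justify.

Reachable graph of P (8 states):
  u0 = rec X. b.X + (a.a.a.b.0 + a.b.b.0\{a}) :: -a-> u1, -a-> u2, -b-> u0
  u1 = a.a.b.0 :: -a-> u3
  u2 = b.b.0\{a} :: -b-> u4
  u3 = a.b.0 :: -a-> u5
  u4 = b.0\{a} :: -b-> u6
  u5 = b.0 :: -b-> u7
  u6 = 0\{a} :: stopped
  u7 = 0 :: stopped
Reachable graph of Q (8 states):
  v0 = rec X. a.a.a.b.0 + a.b.b.0\{a} + b.X :: -a-> v1, -a-> v2, -b-> v0
  v1 = a.a.b.0 :: -a-> v3
  v2 = b.b.0\{a} :: -b-> v4
  v3 = a.b.0 :: -a-> v5
  v4 = b.0\{a} :: -b-> v6
  v5 = b.0 :: -b-> v7
  v6 = 0\{a} :: stopped
  v7 = 0 :: stopped
Partition-refinement fixed point:
  B0 = {u0, v0}
  B1 = {u1, v1}
  B2 = {u3, v3}
  B3 = {u4, u5, v4, v5}
  B4 = {u6, u7, v6, v7}
  B5 = {u2, v2}
u0 ∈ B0, v0 ∈ B0 → same block
Bisimilar ⇒ trace-equivalent.

YES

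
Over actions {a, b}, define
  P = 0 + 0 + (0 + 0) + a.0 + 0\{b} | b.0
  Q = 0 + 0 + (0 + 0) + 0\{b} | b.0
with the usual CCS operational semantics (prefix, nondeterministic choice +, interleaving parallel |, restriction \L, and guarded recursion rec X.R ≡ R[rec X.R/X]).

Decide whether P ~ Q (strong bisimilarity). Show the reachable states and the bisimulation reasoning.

Reachable graph of P (3 states):
  u0 = 0 + 0 + (0 + 0) + a.0 + 0\{b} | b.0 | --a--▸ u1, --b--▸ u2
  u1 = 0 | ·
  u2 = 0\{b} | 0 | ·
Reachable graph of Q (2 states):
  v0 = 0 + 0 + (0 + 0) + 0\{b} | b.0 | --b--▸ v1
  v1 = 0\{b} | 0 | ·
Coarsest stable partition (strong bisimilarity classes):
  B0 = {u0}
  B1 = {u1, u2, v1}
  B2 = {v0}
u0 ∈ B0, v0 ∈ B2 → different blocks

NO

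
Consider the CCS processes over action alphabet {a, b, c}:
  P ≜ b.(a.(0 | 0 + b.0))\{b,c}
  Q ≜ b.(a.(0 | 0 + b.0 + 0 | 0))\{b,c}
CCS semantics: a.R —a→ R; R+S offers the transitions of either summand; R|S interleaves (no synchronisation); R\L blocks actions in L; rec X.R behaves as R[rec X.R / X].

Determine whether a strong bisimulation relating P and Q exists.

P ~ Q

P's transition system — 3 states:
  m0 = b.(a.(0 | 0 + b.0))\{b,c} → --b--▸ m1
  m1 = (a.(0 | 0 + b.0))\{b,c} → --a--▸ m2
  m2 = (0 | 0 + b.0)\{b,c} → deadlocked
Q's transition system — 3 states:
  n0 = b.(a.(0 | 0 + b.0 + 0 | 0))\{b,c} → --b--▸ n1
  n1 = (a.(0 | 0 + b.0 + 0 | 0))\{b,c} → --a--▸ n2
  n2 = (0 | 0 + b.0 + 0 | 0)\{b,c} → deadlocked
Partition-refinement fixed point:
  B0 = {m0, n0}
  B1 = {m1, n1}
  B2 = {m2, n2}
m0 ∈ B0, n0 ∈ B0 → same block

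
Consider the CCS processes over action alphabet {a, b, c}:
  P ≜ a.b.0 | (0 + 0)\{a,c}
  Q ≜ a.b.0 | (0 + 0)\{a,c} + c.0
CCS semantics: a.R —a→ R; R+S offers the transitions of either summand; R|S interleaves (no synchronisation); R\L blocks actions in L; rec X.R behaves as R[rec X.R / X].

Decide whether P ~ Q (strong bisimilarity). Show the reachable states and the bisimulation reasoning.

LTS(P): 3 reachable states
  u0 = a.b.0 | (0 + 0)\{a,c} :: -a-> u1
  u1 = b.0 | (0 + 0)\{a,c} :: -b-> u2
  u2 = 0 | (0 + 0)\{a,c} :: (no moves)
LTS(Q): 4 reachable states
  v0 = a.b.0 | (0 + 0)\{a,c} + c.0 :: -a-> v1, -c-> v2
  v1 = b.0 | (0 + 0)\{a,c} :: -b-> v3
  v2 = 0 :: (no moves)
  v3 = 0 | (0 + 0)\{a,c} :: (no moves)
Coarsest stable partition (strong bisimilarity classes):
  B0 = {u0}
  B1 = {u1, v1}
  B2 = {u2, v2, v3}
  B3 = {v0}
u0 ∈ B0, v0 ∈ B3 → different blocks

P ≁ Q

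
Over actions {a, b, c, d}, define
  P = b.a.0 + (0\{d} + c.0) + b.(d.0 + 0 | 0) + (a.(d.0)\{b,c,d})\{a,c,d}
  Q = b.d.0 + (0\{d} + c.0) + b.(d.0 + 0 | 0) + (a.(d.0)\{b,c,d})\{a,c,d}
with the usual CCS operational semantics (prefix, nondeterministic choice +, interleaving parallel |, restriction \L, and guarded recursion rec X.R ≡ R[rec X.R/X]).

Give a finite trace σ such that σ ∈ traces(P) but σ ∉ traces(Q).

ba

Reachable graph of P (4 states):
  m0 = b.a.0 + (0\{d} + c.0) + b.(d.0 + 0 | 0) + (a.(d.0)\{b,c,d})\{a,c,d} | =b=> m1, =b=> m2, =c=> m3
  m1 = a.0 | =a=> m3
  m2 = d.0 + 0 | 0 | =d=> m3
  m3 = 0 | stopped
Reachable graph of Q (4 states):
  n0 = b.d.0 + (0\{d} + c.0) + b.(d.0 + 0 | 0) + (a.(d.0)\{b,c,d})\{a,c,d} | =b=> n1, =b=> n2, =c=> n3
  n1 = d.0 | =d=> n3
  n2 = d.0 + 0 | 0 | =d=> n3
  n3 = 0 | stopped
Trace ⟨ba⟩ through P, begin at {m0}:
  after b @ step 1: {m1, m2}
  after a @ step 2: {m3}
  — P admits the full trace.
Trace ⟨ba⟩ through Q, begin at {n0}:
  after b @ step 1: {n1, n2}
  after a @ step 2: no successor for Q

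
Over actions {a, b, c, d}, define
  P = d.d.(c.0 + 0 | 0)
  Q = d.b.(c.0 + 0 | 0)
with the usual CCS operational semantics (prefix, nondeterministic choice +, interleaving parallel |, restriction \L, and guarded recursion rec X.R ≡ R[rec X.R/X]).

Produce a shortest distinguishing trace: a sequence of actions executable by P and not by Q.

dd

LTS(P): 4 reachable states
  s0 = d.d.(c.0 + 0 | 0) :: —d→ s1
  s1 = d.(c.0 + 0 | 0) :: —d→ s2
  s2 = c.0 + 0 | 0 :: —c→ s3
  s3 = 0 :: (no moves)
LTS(Q): 4 reachable states
  t0 = d.b.(c.0 + 0 | 0) :: —d→ t1
  t1 = b.(c.0 + 0 | 0) :: —b→ t2
  t2 = c.0 + 0 | 0 :: —c→ t3
  t3 = 0 :: (no moves)
Run σ = ⟨dd⟩ on P: start {s0}
  after d @ step 1: {s1}
  after d @ step 2: {s2}
  ✓ P
Run σ = ⟨dd⟩ on Q: start {t0}
  after d @ step 1: {t1}
  after d @ step 2: ∅ (Q stuck)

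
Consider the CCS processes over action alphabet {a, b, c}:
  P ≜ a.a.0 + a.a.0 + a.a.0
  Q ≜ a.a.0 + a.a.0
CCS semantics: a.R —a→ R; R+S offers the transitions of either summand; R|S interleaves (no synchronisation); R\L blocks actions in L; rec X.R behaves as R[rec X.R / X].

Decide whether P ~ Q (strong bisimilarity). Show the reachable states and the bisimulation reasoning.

P's transition system — 3 states:
  u0 = a.a.0 + a.a.0 + a.a.0 has moves =a=> u1
  u1 = a.0 has moves =a=> u2
  u2 = 0 has moves deadlocked
Q's transition system — 3 states:
  v0 = a.a.0 + a.a.0 has moves =a=> v1
  v1 = a.0 has moves =a=> v2
  v2 = 0 has moves deadlocked
Coarsest stable partition (strong bisimilarity classes):
  B0 = {u0, v0}
  B1 = {u1, v1}
  B2 = {u2, v2}
u0 ∈ B0, v0 ∈ B0 → same block

YES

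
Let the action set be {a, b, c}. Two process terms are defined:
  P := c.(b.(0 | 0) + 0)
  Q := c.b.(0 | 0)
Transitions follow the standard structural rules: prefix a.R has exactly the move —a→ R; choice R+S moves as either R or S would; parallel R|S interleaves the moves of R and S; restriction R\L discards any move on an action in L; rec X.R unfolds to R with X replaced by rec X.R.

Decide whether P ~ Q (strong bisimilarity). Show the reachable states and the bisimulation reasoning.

YES

LTS(P): 3 reachable states
  s0 = c.(b.(0 | 0) + 0) → —c→ s1
  s1 = b.(0 | 0) + 0 → —b→ s2
  s2 = 0 | 0 → stopped
LTS(Q): 3 reachable states
  t0 = c.b.(0 | 0) → —c→ t1
  t1 = b.(0 | 0) → —b→ t2
  t2 = 0 | 0 → stopped
Partition-refinement fixed point:
  B0 = {s0, t0}
  B1 = {s1, t1}
  B2 = {s2, t2}
s0 ∈ B0, t0 ∈ B0 → same block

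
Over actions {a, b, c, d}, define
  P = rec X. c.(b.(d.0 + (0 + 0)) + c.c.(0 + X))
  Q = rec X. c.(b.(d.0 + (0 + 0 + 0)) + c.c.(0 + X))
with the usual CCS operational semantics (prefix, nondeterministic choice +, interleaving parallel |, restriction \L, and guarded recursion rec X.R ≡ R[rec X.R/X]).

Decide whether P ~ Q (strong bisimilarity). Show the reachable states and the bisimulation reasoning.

bisimilar

Reachable graph of P (6 states):
  m0 = rec X. c.(b.(d.0 + (0 + 0)) + c.c.(0 + X)) → =c=> m1
  m1 = b.(d.0 + (0 + 0)) + c.c.(0 + (rec X. c.(b.(d.0 + (0 + 0)) + c.c.(0 + X)))) → =b=> m2, =c=> m3
  m2 = d.0 + (0 + 0) → =d=> m4
  m3 = c.(0 + (rec X. c.(b.(d.0 + (0 + 0)) + c.c.(0 + X)))) → =c=> m5
  m4 = 0 → deadlocked
  m5 = 0 + (rec X. c.(b.(d.0 + (0 + 0)) + c.c.(0 + X))) → =c=> m1
Reachable graph of Q (6 states):
  n0 = rec X. c.(b.(d.0 + (0 + 0 + 0)) + c.c.(0 + X)) → =c=> n1
  n1 = b.(d.0 + (0 + 0 + 0)) + c.c.(0 + (rec X. c.(b.(d.0 + (0 + 0 + 0)) + c.c.(0 + X)))) → =b=> n2, =c=> n3
  n2 = d.0 + (0 + 0 + 0) → =d=> n4
  n3 = c.(0 + (rec X. c.(b.(d.0 + (0 + 0 + 0)) + c.c.(0 + X)))) → =c=> n5
  n4 = 0 → deadlocked
  n5 = 0 + (rec X. c.(b.(d.0 + (0 + 0 + 0)) + c.c.(0 + X))) → =c=> n1
Coarsest stable partition (strong bisimilarity classes):
  B0 = {m0, m5, n0, n5}
  B1 = {m1, n1}
  B2 = {m2, n2}
  B3 = {m4, n4}
  B4 = {m3, n3}
m0 ∈ B0, n0 ∈ B0 → same block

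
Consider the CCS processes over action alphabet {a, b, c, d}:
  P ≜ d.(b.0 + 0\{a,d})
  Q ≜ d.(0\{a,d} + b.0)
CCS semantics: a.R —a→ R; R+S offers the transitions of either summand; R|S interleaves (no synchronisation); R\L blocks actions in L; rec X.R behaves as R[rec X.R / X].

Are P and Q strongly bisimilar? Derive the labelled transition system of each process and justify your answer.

P's transition system — 3 states:
  s0 = d.(b.0 + 0\{a,d}) | --d--▸ s1
  s1 = b.0 + 0\{a,d} | --b--▸ s2
  s2 = 0 | ∅
Q's transition system — 3 states:
  t0 = d.(0\{a,d} + b.0) | --d--▸ t1
  t1 = 0\{a,d} + b.0 | --b--▸ t2
  t2 = 0 | ∅
Partition-refinement fixed point:
  B0 = {s0, t0}
  B1 = {s1, t1}
  B2 = {s2, t2}
s0 ∈ B0, t0 ∈ B0 → same block

bisimilar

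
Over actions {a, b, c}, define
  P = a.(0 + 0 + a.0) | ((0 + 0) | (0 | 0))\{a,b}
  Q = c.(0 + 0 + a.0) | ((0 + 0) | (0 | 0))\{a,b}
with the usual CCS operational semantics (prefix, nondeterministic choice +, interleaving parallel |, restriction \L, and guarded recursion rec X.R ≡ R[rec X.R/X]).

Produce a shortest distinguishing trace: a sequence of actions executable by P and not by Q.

a

LTS(P): 3 reachable states
  s0 = a.(0 + 0 + a.0) | ((0 + 0) | (0 | 0))\{a,b} | =a=> s1
  s1 = (0 + 0 + a.0) | ((0 + 0) | (0 | 0))\{a,b} | =a=> s2
  s2 = 0 | ((0 + 0) | (0 | 0))\{a,b} | stopped
LTS(Q): 3 reachable states
  t0 = c.(0 + 0 + a.0) | ((0 + 0) | (0 | 0))\{a,b} | =c=> t1
  t1 = (0 + 0 + a.0) | ((0 + 0) | (0 | 0))\{a,b} | =a=> t2
  t2 = 0 | ((0 + 0) | (0 | 0))\{a,b} | stopped
Executing a from P (initial set {s0}):
  step 1 (a): {s1}
  ✓ P
Executing a from Q (initial set {t0}):
  step 1 (a): ∅ (Q stuck)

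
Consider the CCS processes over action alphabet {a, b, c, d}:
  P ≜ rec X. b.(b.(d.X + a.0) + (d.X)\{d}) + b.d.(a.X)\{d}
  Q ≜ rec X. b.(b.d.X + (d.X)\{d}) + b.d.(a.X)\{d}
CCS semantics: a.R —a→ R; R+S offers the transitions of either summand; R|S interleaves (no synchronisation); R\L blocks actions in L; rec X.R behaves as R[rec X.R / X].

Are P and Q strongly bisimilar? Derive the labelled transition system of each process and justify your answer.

not bisimilar

LTS(P): 11 reachable states
  m0 = rec X. b.(b.(d.X + a.0) + (d.X)\{d}) + b.d.(a.X)\{d} :: —b→ m1, —b→ m2
  m1 = b.(d.(rec X. b.(b.(d.X + a.0) + (d.X)\{d}) + b.d.(a.X)\{d}) + a.0) + (d.(rec X. b.(b.(d.X + a.0) + (d.X)\{d}) + b.d.(a.X)\{d}))\{d} :: —b→ m3
  m2 = d.(a.(rec X. b.(b.(d.X + a.0) + (d.X)\{d}) + b.d.(a.X)\{d}))\{d} :: —d→ m4
  m3 = d.(rec X. b.(b.(d.X + a.0) + (d.X)\{d}) + b.d.(a.X)\{d}) + a.0 :: —a→ m5, —d→ m0
  m4 = (a.(rec X. b.(b.(d.X + a.0) + (d.X)\{d}) + b.d.(a.X)\{d}))\{d} :: —a→ m6
  m5 = 0 :: stopped
  m6 = (rec X. b.(b.(d.X + a.0) + (d.X)\{d}) + b.d.(a.X)\{d})\{d} :: —b→ m7, —b→ m8
  m7 = (b.(d.(rec X. b.(b.(d.X + a.0) + (d.X)\{d}) + b.d.(a.X)\{d}) + a.0) + (d.(rec X. b.(b.(d.X + a.0) + (d.X)\{d}) + b.d.(a.X)\{d}))\{d})\{d} :: —b→ m9
  m8 = (d.(a.(rec X. b.(b.(d.X + a.0) + (d.X)\{d}) + b.d.(a.X)\{d}))\{d})\{d} :: stopped
  m9 = (d.(rec X. b.(b.(d.X + a.0) + (d.X)\{d}) + b.d.(a.X)\{d}) + a.0)\{d} :: —a→ m10
  m10 = 0\{d} :: stopped
LTS(Q): 9 reachable states
  n0 = rec X. b.(b.d.X + (d.X)\{d}) + b.d.(a.X)\{d} :: —b→ n1, —b→ n2
  n1 = b.d.(rec X. b.(b.d.X + (d.X)\{d}) + b.d.(a.X)\{d}) + (d.(rec X. b.(b.d.X + (d.X)\{d}) + b.d.(a.X)\{d}))\{d} :: —b→ n3
  n2 = d.(a.(rec X. b.(b.d.X + (d.X)\{d}) + b.d.(a.X)\{d}))\{d} :: —d→ n4
  n3 = d.(rec X. b.(b.d.X + (d.X)\{d}) + b.d.(a.X)\{d}) :: —d→ n0
  n4 = (a.(rec X. b.(b.d.X + (d.X)\{d}) + b.d.(a.X)\{d}))\{d} :: —a→ n5
  n5 = (rec X. b.(b.d.X + (d.X)\{d}) + b.d.(a.X)\{d})\{d} :: —b→ n6, —b→ n7
  n6 = (b.d.(rec X. b.(b.d.X + (d.X)\{d}) + b.d.(a.X)\{d}) + (d.(rec X. b.(b.d.X + (d.X)\{d}) + b.d.(a.X)\{d}))\{d})\{d} :: —b→ n8
  n7 = (d.(a.(rec X. b.(b.d.X + (d.X)\{d}) + b.d.(a.X)\{d}))\{d})\{d} :: stopped
  n8 = (d.(rec X. b.(b.d.X + (d.X)\{d}) + b.d.(a.X)\{d}))\{d} :: stopped
Coarsest stable partition (strong bisimilarity classes):
  B0 = {m0}
  B1 = {m1}
  B2 = {m3}
  B3 = {m10, m5, m8, n7, n8}
  B4 = {m2}
  B5 = {m4}
  B6 = {m6}
  B7 = {m7}
  B8 = {m9}
  B9 = {n0}
  B10 = {n1}
  B11 = {n3}
  B12 = {n2}
  B13 = {n4}
  B14 = {n5}
  B15 = {n6}
m0 ∈ B0, n0 ∈ B9 → different blocks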